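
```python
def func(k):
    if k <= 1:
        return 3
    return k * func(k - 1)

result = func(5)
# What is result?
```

func(5) = 5 * 4 * 3 * 2 * 3 = 360

Answer: 360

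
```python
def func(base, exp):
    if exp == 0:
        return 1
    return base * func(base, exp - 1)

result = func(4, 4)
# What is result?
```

func(4, 4) = 4 * 4 * 4 * 4 = 256

Answer: 256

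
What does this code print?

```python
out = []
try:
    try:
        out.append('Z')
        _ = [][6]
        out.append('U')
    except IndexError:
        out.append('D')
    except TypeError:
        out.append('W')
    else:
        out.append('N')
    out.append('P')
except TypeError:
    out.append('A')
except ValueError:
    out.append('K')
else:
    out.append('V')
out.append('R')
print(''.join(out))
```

Execution trace: 'Z' (inner try body) → 'D' (inner except IndexError) → 'P' (try body, no exception) → 'V' (else) → 'R' (after the try/except). Output: ZDPVR

Answer: ZDPVR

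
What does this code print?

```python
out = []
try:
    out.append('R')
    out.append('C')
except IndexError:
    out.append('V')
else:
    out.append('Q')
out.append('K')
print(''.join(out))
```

Execution trace: 'R' (try body) → 'C' (try body, no exception) → 'Q' (else) → 'K' (after the try/except). Output: RCQK

Answer: RCQK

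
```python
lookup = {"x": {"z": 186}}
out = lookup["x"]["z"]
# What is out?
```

Trace:
`lookup = {"x": {"z": 186}}` → lookup = {'x': {'z': 186}}
`out = lookup["x"]["z"]` → out = 186
So out = 186

Answer: 186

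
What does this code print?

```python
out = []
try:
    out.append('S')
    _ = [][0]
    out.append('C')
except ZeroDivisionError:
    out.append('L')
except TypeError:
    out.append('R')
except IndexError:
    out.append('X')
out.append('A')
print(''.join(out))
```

Execution trace: 'S' (try body) → 'X' (except IndexError) → 'A' (after the try/except). Output: SXA

Answer: SXA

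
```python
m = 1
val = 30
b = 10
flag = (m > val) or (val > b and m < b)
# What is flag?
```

Trace:
`m = 1` → m = 1
`val = 30` → val = 30
`b = 10` → b = 10
`flag = (m > val) or (val > b and m < b)` → flag = True
So flag = True

Answer: True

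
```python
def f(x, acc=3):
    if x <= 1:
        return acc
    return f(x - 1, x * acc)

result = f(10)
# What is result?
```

Accumulator trace (n, acc): (10, 3) -> (9, 30) -> (8, 270) -> (7, 2160) -> (6, 15120) -> (5, 90720) -> (4, 453600) -> (3, 1814400) -> (2, 5443200) -> (1, 10886400) -> return 10886400

Answer: 10886400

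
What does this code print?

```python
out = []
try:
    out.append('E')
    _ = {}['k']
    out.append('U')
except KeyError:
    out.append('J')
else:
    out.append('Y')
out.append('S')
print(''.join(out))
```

Execution trace: 'E' (try body) → 'J' (except KeyError) → 'S' (after the try/except). Output: EJS

Answer: EJS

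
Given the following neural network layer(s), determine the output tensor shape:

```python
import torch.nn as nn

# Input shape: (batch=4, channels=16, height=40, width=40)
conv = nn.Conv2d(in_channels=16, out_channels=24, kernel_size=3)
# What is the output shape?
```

Input: (4, 16, 40, 40) -> Output: (4, 24, 38, 38)

Answer: (4, 24, 38, 38)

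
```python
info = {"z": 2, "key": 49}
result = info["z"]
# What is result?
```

Trace:
`info = {"z": 2, "key": 49}` → info = {'z': 2, 'key': 49}
`result = info["z"]` → result = 2
So result = 2

Answer: 2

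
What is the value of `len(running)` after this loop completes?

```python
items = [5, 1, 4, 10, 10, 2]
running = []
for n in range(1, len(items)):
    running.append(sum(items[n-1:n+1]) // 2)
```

Number of 2-element averages
`running` takes the values: [] → [3] → [3, 2] → [3, 2, 7] → [3, 2, 7, 10] → [3, 2, 7, 10, 6]
So `len(running)` = 5

Answer: 5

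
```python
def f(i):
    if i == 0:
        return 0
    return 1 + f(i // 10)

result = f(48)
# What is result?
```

Count of digits of 48: 2

Answer: 2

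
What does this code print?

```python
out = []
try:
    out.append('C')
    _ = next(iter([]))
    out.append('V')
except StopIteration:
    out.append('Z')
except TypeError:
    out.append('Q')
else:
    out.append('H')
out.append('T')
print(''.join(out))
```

Execution trace: 'C' (try body) → 'Z' (except StopIteration) → 'T' (after the try/except). Output: CZT

Answer: CZT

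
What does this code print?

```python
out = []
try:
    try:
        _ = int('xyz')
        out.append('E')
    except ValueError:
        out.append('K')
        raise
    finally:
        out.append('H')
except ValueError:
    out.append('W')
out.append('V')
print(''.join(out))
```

Execution trace: 'K' (inner except ValueError) → 'H' (inner finally) → 'W' (outer except ValueError) → 'V' (after the try/except). Output: KHWV

Answer: KHWV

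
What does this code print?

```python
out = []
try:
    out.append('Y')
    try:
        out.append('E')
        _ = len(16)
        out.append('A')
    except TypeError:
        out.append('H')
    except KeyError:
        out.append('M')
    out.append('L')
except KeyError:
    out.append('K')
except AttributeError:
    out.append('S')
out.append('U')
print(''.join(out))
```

Execution trace: 'Y' (try body) → 'E' (inner try body) → 'H' (inner except TypeError) → 'L' (try body, no exception) → 'U' (after the try/except). Output: YEHLU

Answer: YEHLU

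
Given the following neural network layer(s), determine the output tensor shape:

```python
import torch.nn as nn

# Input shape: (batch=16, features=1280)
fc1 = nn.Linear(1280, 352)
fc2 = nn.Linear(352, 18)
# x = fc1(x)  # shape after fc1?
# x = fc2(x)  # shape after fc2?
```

Input: (16, 1280) -> after fc1: (16, 352) -> Output: (16, 18)

Answer: (16, 18)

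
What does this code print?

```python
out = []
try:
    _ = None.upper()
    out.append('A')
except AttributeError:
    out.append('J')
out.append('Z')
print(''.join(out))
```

Execution trace: 'J' (except AttributeError) → 'Z' (after the try/except). Output: JZ

Answer: JZ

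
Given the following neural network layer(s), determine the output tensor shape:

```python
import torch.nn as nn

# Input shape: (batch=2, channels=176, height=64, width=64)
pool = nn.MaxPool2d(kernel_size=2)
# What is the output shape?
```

Input: (2, 176, 64, 64) -> Output: (2, 176, 32, 32)

Answer: (2, 176, 32, 32)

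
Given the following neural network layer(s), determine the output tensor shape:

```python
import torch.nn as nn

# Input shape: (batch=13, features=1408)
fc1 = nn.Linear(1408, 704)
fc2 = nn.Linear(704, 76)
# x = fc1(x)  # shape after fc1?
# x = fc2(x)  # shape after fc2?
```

Input: (13, 1408) -> after fc1: (13, 704) -> Output: (13, 76)

Answer: (13, 76)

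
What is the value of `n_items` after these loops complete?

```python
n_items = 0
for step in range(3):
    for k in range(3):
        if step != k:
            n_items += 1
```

3² - 3 (exclude diagonal)
`n_items` takes the values: 0 → 1 → 2 → 3 → 4 → 5 → 6

Answer: 6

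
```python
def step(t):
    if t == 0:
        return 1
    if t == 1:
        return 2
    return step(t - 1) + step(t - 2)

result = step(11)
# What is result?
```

Build up from base cases: step(0)=1, step(1)=2, step(2)=3, step(3)=5, step(4)=8, step(5)=13, step(6)=21, ..., step(11)=233

Answer: 233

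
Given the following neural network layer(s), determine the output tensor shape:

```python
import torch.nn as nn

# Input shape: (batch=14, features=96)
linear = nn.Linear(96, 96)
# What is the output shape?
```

Input: (14, 96) -> Output: (14, 96)

Answer: (14, 96)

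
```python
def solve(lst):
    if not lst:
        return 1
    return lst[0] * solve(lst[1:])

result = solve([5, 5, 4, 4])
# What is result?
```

Product over [5, 5, 4, 4] = 5 * 5 * 4 * 4 = 400

Answer: 400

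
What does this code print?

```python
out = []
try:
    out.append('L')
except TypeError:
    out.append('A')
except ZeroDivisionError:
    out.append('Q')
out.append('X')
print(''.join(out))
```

Execution trace: 'L' (try body, no exception) → 'X' (after the try/except). Output: LX

Answer: LX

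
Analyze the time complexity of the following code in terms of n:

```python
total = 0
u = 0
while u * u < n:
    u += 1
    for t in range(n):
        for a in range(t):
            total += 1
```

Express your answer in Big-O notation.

Each loop level contributes: √n × n × n. Multiplying the contributions gives O(n^2√n).

Answer: O(n^2√n)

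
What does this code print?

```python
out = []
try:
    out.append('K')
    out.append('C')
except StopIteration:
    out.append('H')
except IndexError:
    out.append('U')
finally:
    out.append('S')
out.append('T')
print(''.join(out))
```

Execution trace: 'K' (try body) → 'C' (try body, no exception) → 'S' (finally) → 'T' (after the try/except). Output: KCST

Answer: KCST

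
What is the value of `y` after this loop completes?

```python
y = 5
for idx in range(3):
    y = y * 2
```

Multiply by 2, 3 times: 5 * 2^3 = 40
`y` takes the values: 5 → 10 → 20 → 40

Answer: 40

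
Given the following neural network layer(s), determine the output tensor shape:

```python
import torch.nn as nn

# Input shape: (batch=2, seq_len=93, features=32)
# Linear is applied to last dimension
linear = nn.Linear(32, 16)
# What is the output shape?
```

Input: (2, 93, 32) -> Output: (2, 93, 16)

Answer: (2, 93, 16)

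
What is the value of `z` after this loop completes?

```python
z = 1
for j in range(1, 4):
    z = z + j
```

Start at 1, add 1 through 3
`z` takes the values: 1 → 2 → 4 → 7

Answer: 7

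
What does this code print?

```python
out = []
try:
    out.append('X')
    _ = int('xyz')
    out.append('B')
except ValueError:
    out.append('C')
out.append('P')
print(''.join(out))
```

Execution trace: 'X' (try body) → 'C' (except ValueError) → 'P' (after the try/except). Output: XCP

Answer: XCP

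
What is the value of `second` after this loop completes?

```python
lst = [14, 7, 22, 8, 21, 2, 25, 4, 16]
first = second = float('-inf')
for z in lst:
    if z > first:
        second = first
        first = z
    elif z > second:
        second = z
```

Second largest (with repeats) in [14, 7, 22, 8, 21, 2, 25, 4, 16]
`second` takes the values: -inf → 7 → 14 → 21 → 22

Answer: 22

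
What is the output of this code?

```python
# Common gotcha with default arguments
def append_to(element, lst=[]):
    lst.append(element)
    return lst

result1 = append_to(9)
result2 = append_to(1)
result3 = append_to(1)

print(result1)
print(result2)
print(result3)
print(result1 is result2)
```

Key concept: mutable default argument gotcha.
Step by step:
`result1 = append_to(9)` → result1 = [9]
`result2 = append_to(1)` → result1 = [9, 1] (same object as result2); result2 = [9, 1] (same object as result1)
`result3 = append_to(1)` → result1 = [9, 1, 1] (same object as result2, result3); result2 = [9, 1, 1] (same object as result1, result3); result3 = [9, 1, 1] (same object as result1, result2)
`print(result1)` → prints [9, 1, 1]
`print(result2)` → prints [9, 1, 1]
`print(result3)` → prints [9, 1, 1]
`print(result1 is result2)` → prints True

Answer:
[9, 1, 1]
[9, 1, 1]
[9, 1, 1]
True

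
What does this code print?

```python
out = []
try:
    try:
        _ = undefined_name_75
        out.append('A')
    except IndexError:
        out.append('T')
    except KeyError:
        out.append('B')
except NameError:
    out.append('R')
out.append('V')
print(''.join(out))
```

Execution trace: 'R' (outer except NameError) → 'V' (after the try/except). Output: RV

Answer: RV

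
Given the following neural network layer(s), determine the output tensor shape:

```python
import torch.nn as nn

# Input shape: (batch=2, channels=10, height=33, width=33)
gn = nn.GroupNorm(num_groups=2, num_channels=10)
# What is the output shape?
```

Input: (2, 10, 33, 33) -> Output: (2, 10, 33, 33)

Answer: (2, 10, 33, 33)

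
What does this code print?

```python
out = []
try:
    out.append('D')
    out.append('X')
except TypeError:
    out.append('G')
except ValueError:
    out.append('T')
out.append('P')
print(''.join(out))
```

Execution trace: 'D' (try body) → 'X' (try body, no exception) → 'P' (after the try/except). Output: DXP

Answer: DXP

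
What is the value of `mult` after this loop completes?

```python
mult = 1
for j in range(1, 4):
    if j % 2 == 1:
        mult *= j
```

Product of odd numbers 1 to 3
`mult` takes the values: 1 → 3

Answer: 3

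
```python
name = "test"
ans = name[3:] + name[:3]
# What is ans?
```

Trace:
`name = "test"` → name = 'test'
`ans = name[3:] + name[:3]` → ans = 'ttes'
So ans = 'ttes'

Answer: 'ttes'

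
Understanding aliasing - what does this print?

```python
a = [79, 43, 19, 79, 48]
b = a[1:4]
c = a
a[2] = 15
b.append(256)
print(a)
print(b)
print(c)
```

Key concept: slice vs alias.
Step by step:
`a = [79, 43, 19, 79, 48]` → a = [79, 43, 19, 79, 48]
`b = a[1:4]` → b = [43, 19, 79]
`c = a` → c = [79, 43, 19, 79, 48] (same object as a)
`a[2] = 15` → a = [79, 43, 15, 79, 48] (same object as c); c = [79, 43, 15, 79, 48] (same object as a)
`b.append(256)` → b = [43, 19, 79, 256]
`print(a)` → prints [79, 43, 15, 79, 48]
`print(b)` → prints [43, 19, 79, 256]
`print(c)` → prints [79, 43, 15, 79, 48]

Answer:
[79, 43, 15, 79, 48]
[43, 19, 79, 256]
[79, 43, 15, 79, 48]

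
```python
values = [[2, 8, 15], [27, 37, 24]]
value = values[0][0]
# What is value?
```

Trace:
`values = [[2, 8, 15], [27, 37, 24]]` → values = [[2, 8, 15], [27, 37, 24]]
`value = values[0][0]` → value = 2
So value = 2

Answer: 2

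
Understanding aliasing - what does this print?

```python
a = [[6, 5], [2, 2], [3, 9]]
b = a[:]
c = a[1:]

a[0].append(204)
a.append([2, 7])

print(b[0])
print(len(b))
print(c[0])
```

Key concept: slice with nested mutation.
Step by step:
`a = [[6, 5], [2, 2], [3, 9]]` → a = [[6, 5], [2, 2], [3, 9]]
`b = a[:]` → b = [[6, 5], [2, 2], [3, 9]]
`c = a[1:]` → c = [[2, 2], [3, 9]]
`a[0].append(204)` → a = [[6, 5, 204], [2, 2], [3, 9]]; b = [[6, 5, 204], [2, 2], [3, 9]]
`a.append([2, 7])` → a = [[6, 5, 204], [2, 2], [3, 9], [2, 7]]
`print(b[0])` → prints [6, 5, 204]
`print(len(b))` → prints 3
`print(c[0])` → prints [2, 2]

Answer:
[6, 5, 204]
3
[2, 2]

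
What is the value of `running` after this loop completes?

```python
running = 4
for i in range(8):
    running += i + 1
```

Start at 4, add 1 to 8 = 40
`running` takes the values: 4 → 5 → 7 → 10 → 14 → 19 → 25 → 32 → 40

Answer: 40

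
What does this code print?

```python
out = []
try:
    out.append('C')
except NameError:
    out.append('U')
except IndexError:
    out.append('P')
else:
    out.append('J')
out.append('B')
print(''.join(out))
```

Execution trace: 'C' (try body, no exception) → 'J' (else) → 'B' (after the try/except). Output: CJB

Answer: CJB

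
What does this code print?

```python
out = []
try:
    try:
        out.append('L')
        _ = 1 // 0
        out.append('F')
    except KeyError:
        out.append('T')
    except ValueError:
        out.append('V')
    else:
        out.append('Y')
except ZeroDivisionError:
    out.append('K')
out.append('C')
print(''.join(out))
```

Execution trace: 'L' (inner try body) → 'K' (outer except ZeroDivisionError) → 'C' (after the try/except). Output: LKC

Answer: LKC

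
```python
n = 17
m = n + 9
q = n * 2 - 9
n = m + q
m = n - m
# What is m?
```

Trace:
`n = 17` → n = 17
`m = n + 9` → m = 26
`q = n * 2 - 9` → q = 25
`n = m + q` → n = 51
`m = n - m` → m = 25
So m = 25

Answer: 25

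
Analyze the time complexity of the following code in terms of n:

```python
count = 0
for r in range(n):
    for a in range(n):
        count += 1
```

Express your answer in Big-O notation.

Each loop level contributes: n × n. Multiplying the contributions gives O(n^2).

Answer: O(n^2)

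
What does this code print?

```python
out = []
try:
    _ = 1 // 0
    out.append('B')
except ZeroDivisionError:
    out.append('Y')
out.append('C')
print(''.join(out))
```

Execution trace: 'Y' (except ZeroDivisionError) → 'C' (after the try/except). Output: YC

Answer: YC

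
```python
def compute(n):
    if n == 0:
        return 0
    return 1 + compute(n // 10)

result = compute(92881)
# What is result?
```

Count of digits of 92881: 5

Answer: 5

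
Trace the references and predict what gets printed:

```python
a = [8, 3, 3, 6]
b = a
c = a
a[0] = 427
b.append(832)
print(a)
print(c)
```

Key concept: multiple aliases.
Step by step:
`a = [8, 3, 3, 6]` → a = [8, 3, 3, 6]
`b = a` → b = [8, 3, 3, 6] (same object as a)
`c = a` → c = [8, 3, 3, 6] (same object as a, b)
`a[0] = 427` → a = [427, 3, 3, 6] (same object as b, c); b = [427, 3, 3, 6] (same object as a, c); c = [427, 3, 3, 6] (same object as a, b)
`b.append(832)` → a = [427, 3, 3, 6, 832] (same object as b, c); b = [427, 3, 3, 6, 832] (same object as a, c); c = [427, 3, 3, 6, 832] (same object as a, b)
`print(a)` → prints [427, 3, 3, 6, 832]
`print(c)` → prints [427, 3, 3, 6, 832]

Answer:
[427, 3, 3, 6, 832]
[427, 3, 3, 6, 832]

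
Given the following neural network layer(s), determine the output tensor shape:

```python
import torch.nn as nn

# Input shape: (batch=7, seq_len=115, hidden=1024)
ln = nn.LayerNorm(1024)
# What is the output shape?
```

Input: (7, 115, 1024) -> Output: (7, 115, 1024)

Answer: (7, 115, 1024)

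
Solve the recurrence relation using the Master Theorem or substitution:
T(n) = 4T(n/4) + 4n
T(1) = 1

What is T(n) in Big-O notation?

By Master Theorem: a=4, b=4, f(n)=4n. Since log_4(4) = 1 and f(n) = Θ(n^1), Case 2 applies. T(n) = O(n log n).

Answer: O(n log n)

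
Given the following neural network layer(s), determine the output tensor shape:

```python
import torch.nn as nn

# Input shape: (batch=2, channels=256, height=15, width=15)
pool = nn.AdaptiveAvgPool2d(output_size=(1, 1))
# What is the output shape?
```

Input: (2, 256, 15, 15) -> Output: (2, 256, 1, 1)

Answer: (2, 256, 1, 1)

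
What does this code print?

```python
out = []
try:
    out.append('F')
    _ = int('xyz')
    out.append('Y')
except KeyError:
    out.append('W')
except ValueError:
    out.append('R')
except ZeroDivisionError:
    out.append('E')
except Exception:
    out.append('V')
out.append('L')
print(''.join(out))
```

Execution trace: 'F' (try body) → 'R' (except ValueError) → 'L' (after the try/except). Output: FRL

Answer: FRL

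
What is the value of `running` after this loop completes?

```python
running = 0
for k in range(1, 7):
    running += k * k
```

Sum of squares 1² to 6² = 91
`running` takes the values: 0 → 1 → 5 → 14 → 30 → 55 → 91

Answer: 91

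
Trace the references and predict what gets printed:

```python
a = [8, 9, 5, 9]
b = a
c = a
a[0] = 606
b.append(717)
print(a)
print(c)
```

Key concept: multiple aliases.
Step by step:
`a = [8, 9, 5, 9]` → a = [8, 9, 5, 9]
`b = a` → b = [8, 9, 5, 9] (same object as a)
`c = a` → c = [8, 9, 5, 9] (same object as a, b)
`a[0] = 606` → a = [606, 9, 5, 9] (same object as b, c); b = [606, 9, 5, 9] (same object as a, c); c = [606, 9, 5, 9] (same object as a, b)
`b.append(717)` → a = [606, 9, 5, 9, 717] (same object as b, c); b = [606, 9, 5, 9, 717] (same object as a, c); c = [606, 9, 5, 9, 717] (same object as a, b)
`print(a)` → prints [606, 9, 5, 9, 717]
`print(c)` → prints [606, 9, 5, 9, 717]

Answer:
[606, 9, 5, 9, 717]
[606, 9, 5, 9, 717]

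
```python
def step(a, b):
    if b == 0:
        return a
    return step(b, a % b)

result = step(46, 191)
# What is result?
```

step(46, 191) -> step(191, 46) -> step(46, 7) -> step(7, 4) -> step(4, 3) -> step(3, 1) -> step(1, 0) -> 1

Answer: 1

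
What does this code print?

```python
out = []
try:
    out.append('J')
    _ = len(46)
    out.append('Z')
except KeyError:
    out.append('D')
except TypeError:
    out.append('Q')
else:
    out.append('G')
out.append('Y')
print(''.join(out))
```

Execution trace: 'J' (try body) → 'Q' (except TypeError) → 'Y' (after the try/except). Output: JQY

Answer: JQY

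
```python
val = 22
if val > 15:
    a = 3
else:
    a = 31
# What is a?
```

Trace:
`val = 22` → val = 22
`if val > 15: ...` → val > 15 is True → a = 3
So a = 3

Answer: 3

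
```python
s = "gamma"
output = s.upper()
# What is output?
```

Trace:
`s = "gamma"` → s = 'gamma'
`output = s.upper()` → output = 'GAMMA'
So output = 'GAMMA'

Answer: 'GAMMA'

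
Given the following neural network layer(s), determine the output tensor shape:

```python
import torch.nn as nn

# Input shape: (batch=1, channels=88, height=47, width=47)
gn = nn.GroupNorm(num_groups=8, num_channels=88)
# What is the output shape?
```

Input: (1, 88, 47, 47) -> Output: (1, 88, 47, 47)

Answer: (1, 88, 47, 47)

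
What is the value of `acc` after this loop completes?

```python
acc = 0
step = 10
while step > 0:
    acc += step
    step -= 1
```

Sum 10 down to 1
`acc` takes the values: 0 → 10 → 19 → 27 → 34 → 40 → 45 → 49 → 52 → 54 → 55

Answer: 55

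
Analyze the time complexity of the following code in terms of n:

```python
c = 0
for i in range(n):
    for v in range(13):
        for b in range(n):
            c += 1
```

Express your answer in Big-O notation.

Each loop level contributes: n × 1 × n. Multiplying the contributions gives O(n^2).

Answer: O(n^2)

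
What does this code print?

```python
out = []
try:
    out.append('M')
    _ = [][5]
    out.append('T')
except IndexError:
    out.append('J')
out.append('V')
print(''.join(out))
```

Execution trace: 'M' (try body) → 'J' (except IndexError) → 'V' (after the try/except). Output: MJV

Answer: MJV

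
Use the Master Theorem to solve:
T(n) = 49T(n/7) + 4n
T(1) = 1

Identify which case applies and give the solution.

a=49, b=7, f(n)=4n. log_7(49) = 2. Since c=1 < 2, Case 1 applies: T(n) = Θ(n^log_b(a)) = O(n^2).

Answer: O(n^2) - Case 1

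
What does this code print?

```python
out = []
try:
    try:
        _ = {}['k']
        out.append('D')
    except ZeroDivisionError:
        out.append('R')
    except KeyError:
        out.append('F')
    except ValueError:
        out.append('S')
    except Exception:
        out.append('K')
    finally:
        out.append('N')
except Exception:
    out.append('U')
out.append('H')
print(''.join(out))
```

Execution trace: 'F' (inner except KeyError) → 'N' (inner finally) → 'H' (after the try/except). Output: FNH

Answer: FNH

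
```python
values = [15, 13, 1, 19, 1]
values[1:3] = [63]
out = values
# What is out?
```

Trace:
`values = [15, 13, 1, 19, 1]` → values = [15, 13, 1, 19, 1]
`values[1:3] = [63]` → values = [15, 63, 19, 1]
`out = values` → out = [15, 63, 19, 1]
So out = [15, 63, 19, 1]

Answer: [15, 63, 19, 1]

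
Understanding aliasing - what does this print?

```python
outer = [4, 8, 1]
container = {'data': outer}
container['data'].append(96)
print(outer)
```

Key concept: dict holds reference to list.
Step by step:
`outer = [4, 8, 1]` → outer = [4, 8, 1]
`container = {'data': outer}` → container = {'data': [4, 8, 1]}
`container['data'].append(96)` → outer = [4, 8, 1, 96]; container = {'data': [4, 8, 1, 96]}
`print(outer)` → prints [4, 8, 1, 96]

Answer: [4, 8, 1, 96]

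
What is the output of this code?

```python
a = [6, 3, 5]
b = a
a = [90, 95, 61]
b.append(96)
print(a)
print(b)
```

Key concept: rebinding vs mutation: a is rebound to a new list, b still points at the original.
Step by step:
`a = [6, 3, 5]` → a = [6, 3, 5]
`b = a` → b = [6, 3, 5] (same object as a)
`a = [90, 95, 61]` → a = [90, 95, 61]
`b.append(96)` → b = [6, 3, 5, 96]
`print(a)` → prints [90, 95, 61]
`print(b)` → prints [6, 3, 5, 96]

Answer:
[90, 95, 61]
[6, 3, 5, 96]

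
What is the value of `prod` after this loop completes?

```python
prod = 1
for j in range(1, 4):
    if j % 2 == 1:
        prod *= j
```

Product of odd numbers 1 to 3
`prod` takes the values: 1 → 3

Answer: 3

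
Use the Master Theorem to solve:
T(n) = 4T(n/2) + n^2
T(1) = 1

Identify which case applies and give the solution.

a=4, b=2, f(n)=n^2. log_2(4) = 2. Since c=2 = 2, Case 2 applies: T(n) = Θ(n^log_b(a) · log n) = O(n^2 log n).

Answer: O(n^2 log n) - Case 2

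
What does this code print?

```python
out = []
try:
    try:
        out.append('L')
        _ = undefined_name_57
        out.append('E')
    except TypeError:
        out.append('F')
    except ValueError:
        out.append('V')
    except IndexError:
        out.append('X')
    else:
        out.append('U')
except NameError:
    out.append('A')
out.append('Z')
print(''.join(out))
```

Execution trace: 'L' (try body) → 'A' (outer except NameError) → 'Z' (after the try/except). Output: LAZ

Answer: LAZ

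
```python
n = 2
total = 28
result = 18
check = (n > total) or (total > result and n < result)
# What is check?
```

Trace:
`n = 2` → n = 2
`total = 28` → total = 28
`result = 18` → result = 18
`check = (n > total) or (total > result and n < result)` → check = True
So check = True

Answer: True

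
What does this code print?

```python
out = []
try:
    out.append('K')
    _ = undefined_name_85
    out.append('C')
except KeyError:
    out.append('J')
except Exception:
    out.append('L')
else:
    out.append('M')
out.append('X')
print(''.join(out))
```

Execution trace: 'K' (try body) → 'L' (except Exception) → 'X' (after the try/except). Output: KLX

Answer: KLX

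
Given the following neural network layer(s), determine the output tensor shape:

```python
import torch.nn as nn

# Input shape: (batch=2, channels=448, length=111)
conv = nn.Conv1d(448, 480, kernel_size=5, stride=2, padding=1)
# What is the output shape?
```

Input: (2, 448, 111) -> Output: (2, 480, 55)

Answer: (2, 480, 55)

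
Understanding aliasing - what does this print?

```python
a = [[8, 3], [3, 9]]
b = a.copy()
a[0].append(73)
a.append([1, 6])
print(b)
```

Key concept: shallow copy with nested lists.
Step by step:
`a = [[8, 3], [3, 9]]` → a = [[8, 3], [3, 9]]
`b = a.copy()` → b = [[8, 3], [3, 9]]
`a[0].append(73)` → a = [[8, 3, 73], [3, 9]]; b = [[8, 3, 73], [3, 9]]
`a.append([1, 6])` → a = [[8, 3, 73], [3, 9], [1, 6]]
`print(b)` → prints [[8, 3, 73], [3, 9]]

Answer: [[8, 3, 73], [3, 9]]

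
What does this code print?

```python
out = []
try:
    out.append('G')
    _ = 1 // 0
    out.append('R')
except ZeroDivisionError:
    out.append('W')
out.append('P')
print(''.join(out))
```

Execution trace: 'G' (try body) → 'W' (except ZeroDivisionError) → 'P' (after the try/except). Output: GWP

Answer: GWP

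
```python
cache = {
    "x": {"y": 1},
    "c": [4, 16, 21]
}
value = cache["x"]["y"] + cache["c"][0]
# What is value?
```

Trace:
`cache = { ...` → cache = {'x': {'y': 1}, 'c': [4, 16, 21]}
`value = cache["x"]["y"] + cache["c"][0]` → value = 5
So value = 5

Answer: 5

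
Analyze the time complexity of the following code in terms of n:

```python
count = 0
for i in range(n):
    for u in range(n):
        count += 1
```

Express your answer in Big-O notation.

Each loop level contributes: n × n. Multiplying the contributions gives O(n^2).

Answer: O(n^2)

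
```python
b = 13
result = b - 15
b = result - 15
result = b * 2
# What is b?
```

Trace:
`b = 13` → b = 13
`result = b - 15` → result = -2
`b = result - 15` → b = -17
`result = b * 2` → result = -34
So b = -17

Answer: -17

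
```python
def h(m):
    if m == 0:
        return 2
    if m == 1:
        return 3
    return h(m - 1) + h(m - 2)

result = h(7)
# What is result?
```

Build up from base cases: h(0)=2, h(1)=3, h(2)=5, h(3)=8, h(4)=13, h(5)=21, h(6)=34, ..., h(7)=55

Answer: 55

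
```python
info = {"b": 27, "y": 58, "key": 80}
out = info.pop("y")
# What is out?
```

Trace:
`info = {"b": 27, "y": 58, "key": 80}` → info = {'b': 27, 'y': 58, 'key': 80}
`out = info.pop("y")` → info = {'b': 27, 'key': 80}; out = 58
So out = 58

Answer: 58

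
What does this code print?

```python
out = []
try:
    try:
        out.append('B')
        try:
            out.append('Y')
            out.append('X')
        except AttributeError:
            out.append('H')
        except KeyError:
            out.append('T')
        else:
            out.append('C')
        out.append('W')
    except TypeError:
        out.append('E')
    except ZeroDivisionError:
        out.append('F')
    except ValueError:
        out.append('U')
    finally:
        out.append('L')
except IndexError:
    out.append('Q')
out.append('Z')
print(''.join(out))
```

Execution trace: 'B' (try body) → 'Y' (inner try body) → 'X' (inner try body, no exception) → 'C' (inner else) → 'W' (try body, no exception) → 'L' (finally) → 'Z' (after the try/except). Output: BYXCWLZ

Answer: BYXCWLZ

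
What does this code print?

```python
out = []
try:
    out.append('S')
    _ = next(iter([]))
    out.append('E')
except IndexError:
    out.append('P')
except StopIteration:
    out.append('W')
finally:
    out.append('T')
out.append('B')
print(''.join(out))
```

Execution trace: 'S' (try body) → 'W' (except StopIteration) → 'T' (finally) → 'B' (after the try/except). Output: SWTB

Answer: SWTB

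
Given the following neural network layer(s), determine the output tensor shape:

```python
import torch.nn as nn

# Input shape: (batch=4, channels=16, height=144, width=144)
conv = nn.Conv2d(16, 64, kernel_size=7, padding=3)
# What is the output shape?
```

Input: (4, 16, 144, 144) -> Output: (4, 64, 144, 144)

Answer: (4, 64, 144, 144)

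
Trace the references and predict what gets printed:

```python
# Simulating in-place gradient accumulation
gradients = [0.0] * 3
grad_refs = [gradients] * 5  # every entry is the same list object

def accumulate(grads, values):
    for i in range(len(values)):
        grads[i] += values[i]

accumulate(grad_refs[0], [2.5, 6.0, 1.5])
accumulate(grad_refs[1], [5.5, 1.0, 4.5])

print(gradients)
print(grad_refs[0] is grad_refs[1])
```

Key concept: gradient accumulation aliasing.
Step by step:
`gradients = [0.0] * 3` → gradients = [0.0, 0.0, 0.0]
`grad_refs = [gradients] * 5` → grad_refs = [[0.0, 0.0, 0.0], [0.0, 0.0, 0.0], [0.0, 0.0, 0.0], [0.0, 0.0, 0.0], [0.0, 0.0, 0.0]]
`accumulate(grad_refs[0], [2.5, 6.0, 1.5])` → gradients = [2.5, 6.0, 1.5]; grad_refs = [[2.5, 6.0, 1.5], [2.5, 6.0, 1.5], [2.5, 6.0, 1.5], [2.5, 6.0, 1.5], [2.5, 6.0, 1.5]]
`accumulate(grad_refs[1], [5.5, 1.0, 4.5])` → gradients = [8.0, 7.0, 6.0]; grad_refs = [[8.0, 7.0, 6.0], [8.0, 7.0, 6.0], [8.0, 7.0, 6.0], [8.0, 7.0, 6.0], [8.0, 7.0, 6.0]]
`print(gradients)` → prints [8.0, 7.0, 6.0]
`print(grad_refs[0] is grad_refs[1])` → prints True

Answer:
[8.0, 7.0, 6.0]
True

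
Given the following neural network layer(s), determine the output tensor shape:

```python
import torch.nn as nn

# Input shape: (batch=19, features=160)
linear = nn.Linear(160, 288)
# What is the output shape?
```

Input: (19, 160) -> Output: (19, 288)

Answer: (19, 288)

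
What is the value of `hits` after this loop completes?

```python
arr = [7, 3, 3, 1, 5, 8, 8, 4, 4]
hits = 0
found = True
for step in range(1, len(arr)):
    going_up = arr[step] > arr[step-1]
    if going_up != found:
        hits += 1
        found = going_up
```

Count direction changes in [7, 3, 3, 1, 5, 8, 8, 4, 4]
`hits` takes the values: 0 → 1 → 2 → 3

Answer: 3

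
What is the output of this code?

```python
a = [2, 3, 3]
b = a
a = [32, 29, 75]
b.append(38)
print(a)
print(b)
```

Key concept: rebinding vs mutation: a is rebound to a new list, b still points at the original.
Step by step:
`a = [2, 3, 3]` → a = [2, 3, 3]
`b = a` → b = [2, 3, 3] (same object as a)
`a = [32, 29, 75]` → a = [32, 29, 75]
`b.append(38)` → b = [2, 3, 3, 38]
`print(a)` → prints [32, 29, 75]
`print(b)` → prints [2, 3, 3, 38]

Answer:
[32, 29, 75]
[2, 3, 3, 38]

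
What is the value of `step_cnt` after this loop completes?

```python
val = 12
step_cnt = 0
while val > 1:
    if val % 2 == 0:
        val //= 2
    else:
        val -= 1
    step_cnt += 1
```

Steps to reduce 12 to 1
`step_cnt` takes the values: 0 → 1 → 2 → 3 → 4

Answer: 4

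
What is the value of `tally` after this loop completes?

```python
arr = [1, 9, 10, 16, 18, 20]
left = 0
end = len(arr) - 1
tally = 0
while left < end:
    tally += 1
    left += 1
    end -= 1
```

Iterations until pointers meet (list length 6)
`tally` takes the values: 0 → 1 → 2 → 3

Answer: 3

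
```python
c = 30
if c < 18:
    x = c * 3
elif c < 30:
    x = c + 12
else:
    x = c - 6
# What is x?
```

Trace:
`c = 30` → c = 30
`if c < 18: ...` → c < 18 is False, c < 30 is False, take else branch → x = 24
So x = 24

Answer: 24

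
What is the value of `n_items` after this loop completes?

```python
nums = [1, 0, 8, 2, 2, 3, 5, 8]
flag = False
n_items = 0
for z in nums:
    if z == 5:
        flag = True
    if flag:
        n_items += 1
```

Count elements after first 5 in [1, 0, 8, 2, 2, 3, 5, 8]
`n_items` takes the values: 0 → 1 → 2

Answer: 2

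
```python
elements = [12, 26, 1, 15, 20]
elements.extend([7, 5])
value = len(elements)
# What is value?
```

Trace:
`elements = [12, 26, 1, 15, 20]` → elements = [12, 26, 1, 15, 20]
`elements.extend([7, 5])` → elements = [12, 26, 1, 15, 20, 7, 5]
`value = len(elements)` → value = 7
So value = 7

Answer: 7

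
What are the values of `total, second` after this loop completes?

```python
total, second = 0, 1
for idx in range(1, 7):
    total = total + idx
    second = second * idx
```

Sum and factorial of 1 to 6
`total, second` takes the values: (0, 1) → (1, 1) → (3, 1) → (3, 2) → (6, 2) → (6, 6) → (10, 6) → (10, 24) → (15, 24) → (15, 120) → (21, 120) → (21, 720)

Answer: 21, 720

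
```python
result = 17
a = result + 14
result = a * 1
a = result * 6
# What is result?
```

Trace:
`result = 17` → result = 17
`a = result + 14` → a = 31
`result = a * 1` → result = 31
`a = result * 6` → a = 186
So result = 31

Answer: 31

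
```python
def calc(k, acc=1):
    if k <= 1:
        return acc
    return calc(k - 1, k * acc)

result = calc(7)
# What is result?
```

Accumulator trace (n, acc): (7, 1) -> (6, 7) -> (5, 42) -> (4, 210) -> (3, 840) -> (2, 2520) -> (1, 5040) -> return 5040

Answer: 5040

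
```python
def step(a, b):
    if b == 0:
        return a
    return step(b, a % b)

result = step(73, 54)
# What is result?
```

step(73, 54) -> step(54, 19) -> step(19, 16) -> step(16, 3) -> step(3, 1) -> step(1, 0) -> 1

Answer: 1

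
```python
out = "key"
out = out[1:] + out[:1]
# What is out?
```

Trace:
`out = "key"` → out = 'key'
`out = out[1:] + out[:1]` → out = 'eyk'
So out = 'eyk'

Answer: 'eyk'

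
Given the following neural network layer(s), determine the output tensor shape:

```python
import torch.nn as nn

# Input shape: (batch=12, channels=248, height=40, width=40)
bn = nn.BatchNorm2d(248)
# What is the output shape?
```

Input: (12, 248, 40, 40) -> Output: (12, 248, 40, 40)

Answer: (12, 248, 40, 40)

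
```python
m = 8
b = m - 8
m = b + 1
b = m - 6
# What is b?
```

Trace:
`m = 8` → m = 8
`b = m - 8` → b = 0
`m = b + 1` → m = 1
`b = m - 6` → b = -5
So b = -5

Answer: -5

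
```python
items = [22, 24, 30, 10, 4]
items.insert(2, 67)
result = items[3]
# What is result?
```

Trace:
`items = [22, 24, 30, 10, 4]` → items = [22, 24, 30, 10, 4]
`items.insert(2, 67)` → items = [22, 24, 67, 30, 10, 4]
`result = items[3]` → result = 30
So result = 30

Answer: 30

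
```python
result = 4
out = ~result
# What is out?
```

Trace:
`result = 4` → result = 4
`out = ~result` → out = -5
So out = -5

Answer: -5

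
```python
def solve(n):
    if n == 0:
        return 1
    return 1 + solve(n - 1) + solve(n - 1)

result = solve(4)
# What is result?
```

solve(n) = 1 + 2·solve(n-1), solve(0)=1. Closed form: (1+1)·2^4 - 1 = 31.

Answer: 31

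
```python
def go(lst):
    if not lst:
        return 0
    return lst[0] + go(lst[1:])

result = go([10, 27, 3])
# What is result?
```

10 + 27 + 3 + 0 = 40

Answer: 40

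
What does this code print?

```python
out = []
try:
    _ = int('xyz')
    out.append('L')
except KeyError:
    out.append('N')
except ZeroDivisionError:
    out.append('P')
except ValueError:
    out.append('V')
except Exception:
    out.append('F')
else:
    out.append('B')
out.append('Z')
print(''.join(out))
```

Execution trace: 'V' (except ValueError) → 'Z' (after the try/except). Output: VZ

Answer: VZ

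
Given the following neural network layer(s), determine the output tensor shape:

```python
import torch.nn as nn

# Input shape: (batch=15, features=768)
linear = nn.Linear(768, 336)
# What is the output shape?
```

Input: (15, 768) -> Output: (15, 336)

Answer: (15, 336)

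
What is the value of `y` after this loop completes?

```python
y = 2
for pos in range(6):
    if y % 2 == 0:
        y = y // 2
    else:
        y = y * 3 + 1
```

Collatz-style transformation from 2
`y` takes the values: 2 → 1 → 4 → 2 → 1 → 4 → 2

Answer: 2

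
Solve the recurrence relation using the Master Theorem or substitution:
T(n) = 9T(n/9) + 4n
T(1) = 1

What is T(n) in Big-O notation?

By Master Theorem: a=9, b=9, f(n)=4n. Since log_9(9) = 1 and f(n) = Θ(n^1), Case 2 applies. T(n) = O(n log n).

Answer: O(n log n)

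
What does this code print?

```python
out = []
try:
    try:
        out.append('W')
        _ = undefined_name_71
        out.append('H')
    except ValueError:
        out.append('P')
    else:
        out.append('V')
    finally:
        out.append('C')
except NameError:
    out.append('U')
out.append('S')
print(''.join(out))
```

Execution trace: 'W' (try body) → 'C' (finally) → 'U' (outer except NameError) → 'S' (after the try/except). Output: WCUS

Answer: WCUS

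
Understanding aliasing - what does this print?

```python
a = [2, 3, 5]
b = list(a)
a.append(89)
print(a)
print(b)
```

Key concept: list() constructor creates copy.
Step by step:
`a = [2, 3, 5]` → a = [2, 3, 5]
`b = list(a)` → b = [2, 3, 5]
`a.append(89)` → a = [2, 3, 5, 89]
`print(a)` → prints [2, 3, 5, 89]
`print(b)` → prints [2, 3, 5]

Answer:
[2, 3, 5, 89]
[2, 3, 5]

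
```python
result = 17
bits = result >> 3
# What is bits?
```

Trace:
`result = 17` → result = 17
`bits = result >> 3` → bits = 2
So bits = 2

Answer: 2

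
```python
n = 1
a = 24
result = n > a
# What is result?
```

Trace:
`n = 1` → n = 1
`a = 24` → a = 24
`result = n > a` → result = False
So result = False

Answer: False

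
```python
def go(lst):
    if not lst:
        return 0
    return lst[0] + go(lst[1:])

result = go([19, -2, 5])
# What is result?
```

19 + (-2) + 5 + 0 = 22

Answer: 22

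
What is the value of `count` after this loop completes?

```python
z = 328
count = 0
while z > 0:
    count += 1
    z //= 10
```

Count digits by repeated division by 10
`count` takes the values: 0 → 1 → 2 → 3

Answer: 3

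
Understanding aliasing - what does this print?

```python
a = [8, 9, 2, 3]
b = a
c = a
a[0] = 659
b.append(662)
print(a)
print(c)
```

Key concept: multiple aliases.
Step by step:
`a = [8, 9, 2, 3]` → a = [8, 9, 2, 3]
`b = a` → b = [8, 9, 2, 3] (same object as a)
`c = a` → c = [8, 9, 2, 3] (same object as a, b)
`a[0] = 659` → a = [659, 9, 2, 3] (same object as b, c); b = [659, 9, 2, 3] (same object as a, c); c = [659, 9, 2, 3] (same object as a, b)
`b.append(662)` → a = [659, 9, 2, 3, 662] (same object as b, c); b = [659, 9, 2, 3, 662] (same object as a, c); c = [659, 9, 2, 3, 662] (same object as a, b)
`print(a)` → prints [659, 9, 2, 3, 662]
`print(c)` → prints [659, 9, 2, 3, 662]

Answer:
[659, 9, 2, 3, 662]
[659, 9, 2, 3, 662]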